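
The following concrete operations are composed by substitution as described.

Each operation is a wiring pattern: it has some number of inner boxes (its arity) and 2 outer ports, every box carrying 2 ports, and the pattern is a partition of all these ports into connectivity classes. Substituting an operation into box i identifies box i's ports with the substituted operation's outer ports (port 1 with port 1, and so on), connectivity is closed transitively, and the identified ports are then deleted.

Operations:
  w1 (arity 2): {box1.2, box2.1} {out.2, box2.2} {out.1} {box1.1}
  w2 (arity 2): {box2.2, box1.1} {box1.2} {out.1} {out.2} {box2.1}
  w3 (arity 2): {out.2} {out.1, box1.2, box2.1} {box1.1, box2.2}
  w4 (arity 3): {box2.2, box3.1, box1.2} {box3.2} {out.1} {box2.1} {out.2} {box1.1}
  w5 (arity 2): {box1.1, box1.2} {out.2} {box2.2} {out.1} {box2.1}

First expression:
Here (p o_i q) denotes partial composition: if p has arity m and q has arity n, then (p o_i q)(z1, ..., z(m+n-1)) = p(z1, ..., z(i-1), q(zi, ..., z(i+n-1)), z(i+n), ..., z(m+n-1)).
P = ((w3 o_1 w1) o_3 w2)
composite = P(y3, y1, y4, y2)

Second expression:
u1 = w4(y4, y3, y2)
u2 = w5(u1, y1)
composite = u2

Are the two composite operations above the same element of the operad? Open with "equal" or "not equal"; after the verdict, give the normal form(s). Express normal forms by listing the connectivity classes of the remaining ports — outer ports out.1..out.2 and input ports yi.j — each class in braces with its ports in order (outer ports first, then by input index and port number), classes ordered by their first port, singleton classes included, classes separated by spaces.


not equal; the first gives {out.1, y1.2} {out.2} {y1.1, y3.2} {y2.1} {y2.2, y4.1} {y3.1} {y4.2} and the second {out.1} {out.2} {y1.1} {y1.2} {y2.1, y3.2, y4.2} {y2.2} {y3.1} {y4.1}

The first composite normalizes to {out.1, y1.2} {out.2} {y1.1, y3.2} {y2.1} {y2.2, y4.1} {y3.1} {y4.2}
The second composite normalizes to {out.1} {out.2} {y1.1} {y1.2} {y2.1, y3.2, y4.2} {y2.2} {y3.1} {y4.1}
Different reductions; not equal.


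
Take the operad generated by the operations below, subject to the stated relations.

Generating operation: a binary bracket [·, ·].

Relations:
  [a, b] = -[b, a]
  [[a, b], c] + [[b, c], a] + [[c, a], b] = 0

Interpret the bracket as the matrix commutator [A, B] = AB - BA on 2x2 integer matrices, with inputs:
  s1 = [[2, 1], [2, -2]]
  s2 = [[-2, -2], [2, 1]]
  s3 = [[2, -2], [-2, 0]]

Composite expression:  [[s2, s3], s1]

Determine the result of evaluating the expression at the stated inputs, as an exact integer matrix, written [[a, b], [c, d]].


[[22, -24], [-40, -22]]

[s2, s3] = [[8, 10], [-2, -8]]
[[s2, s3], s1] = [[22, -24], [-40, -22]]


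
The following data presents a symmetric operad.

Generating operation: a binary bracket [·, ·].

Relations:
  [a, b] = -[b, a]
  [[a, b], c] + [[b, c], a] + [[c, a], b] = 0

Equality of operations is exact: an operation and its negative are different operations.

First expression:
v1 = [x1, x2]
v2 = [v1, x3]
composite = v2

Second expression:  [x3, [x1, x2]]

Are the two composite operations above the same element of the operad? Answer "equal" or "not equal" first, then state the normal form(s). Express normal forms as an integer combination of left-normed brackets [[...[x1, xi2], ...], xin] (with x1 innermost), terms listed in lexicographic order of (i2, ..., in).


not equal; the first gives [[x1, x2], x3] and the second -[[x1, x2], x3]

The first composite normalizes to [[x1, x2], x3]
The second composite normalizes to -[[x1, x2], x3]
The forms do not match — not equal.


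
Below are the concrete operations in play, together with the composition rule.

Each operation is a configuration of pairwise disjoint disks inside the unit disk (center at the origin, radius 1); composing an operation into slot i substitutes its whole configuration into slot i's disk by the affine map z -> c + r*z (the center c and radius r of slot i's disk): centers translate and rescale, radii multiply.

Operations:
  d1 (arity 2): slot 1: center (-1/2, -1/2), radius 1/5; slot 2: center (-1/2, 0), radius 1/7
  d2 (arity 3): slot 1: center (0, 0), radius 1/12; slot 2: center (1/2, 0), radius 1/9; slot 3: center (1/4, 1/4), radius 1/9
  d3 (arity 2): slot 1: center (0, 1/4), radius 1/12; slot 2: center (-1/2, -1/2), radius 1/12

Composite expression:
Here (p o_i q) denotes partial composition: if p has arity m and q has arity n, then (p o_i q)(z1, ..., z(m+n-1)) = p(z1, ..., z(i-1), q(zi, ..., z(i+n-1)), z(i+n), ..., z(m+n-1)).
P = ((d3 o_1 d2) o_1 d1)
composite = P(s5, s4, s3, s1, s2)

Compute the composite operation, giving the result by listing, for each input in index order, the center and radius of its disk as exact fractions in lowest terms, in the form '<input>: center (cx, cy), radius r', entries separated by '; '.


Only the slot chain above each s matters under d3; compose those maps.
tracing s5 down its 3-map path: center (-1/288, 71/288), radius 1/720
tracing s4 down its 3-map path: center (-1/288, 1/4), radius 1/1008
tracing s3 down its 2-map path: center (1/24, 1/4), radius 1/108
tracing s1 down its 2-map path: center (1/48, 13/48), radius 1/108
tracing s2 down its 1-map path: center (-1/2, -1/2), radius 1/12

s1: center (1/48, 13/48), radius 1/108; s2: center (-1/2, -1/2), radius 1/12; s3: center (1/24, 1/4), radius 1/108; s4: center (-1/288, 1/4), radius 1/1008; s5: center (-1/288, 71/288), radius 1/720


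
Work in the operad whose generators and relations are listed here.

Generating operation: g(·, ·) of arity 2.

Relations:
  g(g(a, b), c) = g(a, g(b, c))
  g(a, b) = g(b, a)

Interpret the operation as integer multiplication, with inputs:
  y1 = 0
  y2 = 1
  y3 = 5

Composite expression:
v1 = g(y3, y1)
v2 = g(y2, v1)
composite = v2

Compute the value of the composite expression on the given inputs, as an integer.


0

g(y3, y1) = 0
g(y2, g(y3, y1)) = 0


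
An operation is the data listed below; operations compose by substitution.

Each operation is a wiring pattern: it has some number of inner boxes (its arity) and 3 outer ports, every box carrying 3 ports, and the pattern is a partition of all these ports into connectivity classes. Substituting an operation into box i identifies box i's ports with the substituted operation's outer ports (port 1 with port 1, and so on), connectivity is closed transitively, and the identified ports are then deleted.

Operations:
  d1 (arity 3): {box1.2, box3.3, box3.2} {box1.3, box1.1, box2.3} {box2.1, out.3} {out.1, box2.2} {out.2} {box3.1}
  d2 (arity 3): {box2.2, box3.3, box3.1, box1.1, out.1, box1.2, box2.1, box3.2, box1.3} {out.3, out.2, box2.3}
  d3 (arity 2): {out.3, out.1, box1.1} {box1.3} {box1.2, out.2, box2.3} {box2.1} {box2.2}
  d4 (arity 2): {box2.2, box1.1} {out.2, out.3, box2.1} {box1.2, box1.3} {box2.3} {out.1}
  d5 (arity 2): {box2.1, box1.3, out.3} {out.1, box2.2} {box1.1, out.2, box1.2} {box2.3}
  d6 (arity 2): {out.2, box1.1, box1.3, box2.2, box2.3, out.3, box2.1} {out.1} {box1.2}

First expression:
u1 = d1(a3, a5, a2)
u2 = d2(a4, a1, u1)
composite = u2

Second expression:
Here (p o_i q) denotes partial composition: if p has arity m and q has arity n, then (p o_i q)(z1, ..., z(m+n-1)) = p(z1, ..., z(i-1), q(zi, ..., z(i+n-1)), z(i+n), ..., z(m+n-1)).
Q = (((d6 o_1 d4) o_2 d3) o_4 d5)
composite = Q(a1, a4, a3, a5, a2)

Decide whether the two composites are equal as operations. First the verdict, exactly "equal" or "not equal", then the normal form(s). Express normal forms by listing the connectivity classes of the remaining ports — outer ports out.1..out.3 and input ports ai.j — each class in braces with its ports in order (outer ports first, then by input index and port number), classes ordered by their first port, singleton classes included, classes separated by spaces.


The first expression, normalized: {out.1, a1.1, a1.2, a4.1, a4.2, a4.3, a5.1, a5.2} {out.2, out.3, a1.3} {a2.1} {a2.2, a2.3, a3.2} {a3.1, a3.3, a5.3}
The second expression, normalized: {out.1} {out.2, out.3, a2.1, a2.2, a4.1, a5.1, a5.2, a5.3} {a1.1, a3.3, a4.2} {a1.2, a1.3} {a2.3} {a3.1} {a3.2} {a4.3}
Distinct normal forms: not equal.

not equal — first {out.1, a1.1, a1.2, a4.1, a4.2, a4.3, a5.1, a5.2} {out.2, out.3, a1.3} {a2.1} {a2.2, a2.3, a3.2} {a3.1, a3.3, a5.3}, second {out.1} {out.2, out.3, a2.1, a2.2, a4.1, a5.1, a5.2, a5.3} {a1.1, a3.3, a4.2} {a1.2, a1.3} {a2.3} {a3.1} {a3.2} {a4.3}


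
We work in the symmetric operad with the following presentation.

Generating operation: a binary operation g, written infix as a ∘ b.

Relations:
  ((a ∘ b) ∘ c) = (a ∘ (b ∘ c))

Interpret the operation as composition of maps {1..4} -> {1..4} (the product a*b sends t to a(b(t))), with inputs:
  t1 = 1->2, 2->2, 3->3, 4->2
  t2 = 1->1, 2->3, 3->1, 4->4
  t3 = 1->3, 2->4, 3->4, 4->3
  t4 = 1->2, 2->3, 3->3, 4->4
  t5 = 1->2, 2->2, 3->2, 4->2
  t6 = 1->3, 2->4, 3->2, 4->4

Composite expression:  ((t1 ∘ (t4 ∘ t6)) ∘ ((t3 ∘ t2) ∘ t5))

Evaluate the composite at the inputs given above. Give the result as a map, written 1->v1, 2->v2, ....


(t4 ∘ t6) = 1->3, 2->4, 3->3, 4->4
(t1 ∘ (t4 ∘ t6)) = 1->3, 2->2, 3->3, 4->2
(t3 ∘ t2) = 1->3, 2->4, 3->3, 4->3
((t3 ∘ t2) ∘ t5) = 1->4, 2->4, 3->4, 4->4
((t1 ∘ (t4 ∘ t6)) ∘ ((t3 ∘ t2) ∘ t5)) = 1->2, 2->2, 3->2, 4->2

1->2, 2->2, 3->2, 4->2


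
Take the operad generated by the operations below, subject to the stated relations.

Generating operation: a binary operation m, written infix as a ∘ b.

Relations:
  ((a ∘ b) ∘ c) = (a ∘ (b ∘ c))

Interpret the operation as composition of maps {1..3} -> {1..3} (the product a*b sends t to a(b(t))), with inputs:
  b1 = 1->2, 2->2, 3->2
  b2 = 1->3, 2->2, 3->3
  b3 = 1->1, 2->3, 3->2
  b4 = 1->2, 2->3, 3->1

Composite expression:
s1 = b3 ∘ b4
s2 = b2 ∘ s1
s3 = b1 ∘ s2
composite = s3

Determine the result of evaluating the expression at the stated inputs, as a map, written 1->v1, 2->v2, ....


(b3 ∘ b4) = 1->3, 2->2, 3->1
(b2 ∘ (b3 ∘ b4)) = 1->3, 2->2, 3->3
(b1 ∘ (b2 ∘ (b3 ∘ b4))) = 1->2, 2->2, 3->2

1->2, 2->2, 3->2


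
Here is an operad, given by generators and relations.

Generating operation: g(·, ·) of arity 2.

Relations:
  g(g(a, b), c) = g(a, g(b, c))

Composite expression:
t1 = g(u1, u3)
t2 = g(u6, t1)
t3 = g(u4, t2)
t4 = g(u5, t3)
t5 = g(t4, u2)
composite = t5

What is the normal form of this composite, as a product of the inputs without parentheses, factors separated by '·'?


u5 · u4 · u6 · u1 · u3 · u2

Key point: g is associative — brackets drop, the u-order remains.
g(u1, u3) reduces to u1 · u3
g(u6, g(u1, u3)) reduces to u6 · u1 · u3
g(u4, g(u6, g(u1, u3))) reduces to u4 · u6 · u1 · u3
g(u5, g(u4, g(u6, g(u1, u3)))) reduces to u5 · u4 · u6 · u1 · u3
g(g(u5, g(u4, g(u6, g(u1, u3)))), u2) reduces to u5 · u4 · u6 · u1 · u3 · u2


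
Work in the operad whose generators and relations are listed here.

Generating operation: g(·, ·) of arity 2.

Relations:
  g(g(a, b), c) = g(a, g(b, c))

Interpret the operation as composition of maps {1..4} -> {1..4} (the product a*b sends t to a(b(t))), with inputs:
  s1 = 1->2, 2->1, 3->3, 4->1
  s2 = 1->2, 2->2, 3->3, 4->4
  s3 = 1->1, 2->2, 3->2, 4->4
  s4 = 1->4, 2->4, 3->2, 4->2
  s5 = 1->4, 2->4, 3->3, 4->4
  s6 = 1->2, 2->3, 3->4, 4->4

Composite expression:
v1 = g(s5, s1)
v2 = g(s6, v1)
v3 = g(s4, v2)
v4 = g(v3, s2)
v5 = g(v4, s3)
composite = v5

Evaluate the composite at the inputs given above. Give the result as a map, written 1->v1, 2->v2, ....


1->2, 2->2, 3->2, 4->2

g(s5, s1) = 1->4, 2->4, 3->3, 4->4
g(s6, g(s5, s1)) = 1->4, 2->4, 3->4, 4->4
g(s4, g(s6, g(s5, s1))) = 1->2, 2->2, 3->2, 4->2
g(g(s4, g(s6, g(s5, s1))), s2) = 1->2, 2->2, 3->2, 4->2
g(g(g(s4, g(s6, g(s5, s1))), s2), s3) = 1->2, 2->2, 3->2, 4->2


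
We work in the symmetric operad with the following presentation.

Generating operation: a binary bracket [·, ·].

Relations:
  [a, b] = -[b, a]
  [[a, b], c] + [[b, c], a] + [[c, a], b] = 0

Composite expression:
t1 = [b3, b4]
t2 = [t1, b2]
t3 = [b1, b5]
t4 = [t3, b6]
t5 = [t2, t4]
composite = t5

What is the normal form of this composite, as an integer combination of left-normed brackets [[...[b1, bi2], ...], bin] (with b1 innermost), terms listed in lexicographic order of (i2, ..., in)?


[[[[[b1, b5], b6], b2], b3], b4] - [[[[[b1, b5], b6], b2], b4], b3] - [[[[[b1, b5], b6], b3], b4], b2] + [[[[[b1, b5], b6], b4], b3], b2]

Skip Jacobi rewriting: expand, keep b1-initial words, read off terms.
Composite bracket: [[[b3, b4], b2], [[b1, b5], b6]]
The bracket unfolds into 32 signed words via [a, b] = ab - ba (2^5 = 32).
The b1-initial words carry the normal form:
  b1b5b6b2b3b4 (sign +1) contributes +[[[[[b1, b5], b6], b2], b3], b4]
  b1b5b6b2b4b3 (sign -1) contributes -[[[[[b1, b5], b6], b2], b4], b3]
  b1b5b6b3b4b2 (sign -1) contributes -[[[[[b1, b5], b6], b3], b4], b2]
  b1b5b6b4b3b2 (sign +1) contributes +[[[[[b1, b5], b6], b4], b3], b2]


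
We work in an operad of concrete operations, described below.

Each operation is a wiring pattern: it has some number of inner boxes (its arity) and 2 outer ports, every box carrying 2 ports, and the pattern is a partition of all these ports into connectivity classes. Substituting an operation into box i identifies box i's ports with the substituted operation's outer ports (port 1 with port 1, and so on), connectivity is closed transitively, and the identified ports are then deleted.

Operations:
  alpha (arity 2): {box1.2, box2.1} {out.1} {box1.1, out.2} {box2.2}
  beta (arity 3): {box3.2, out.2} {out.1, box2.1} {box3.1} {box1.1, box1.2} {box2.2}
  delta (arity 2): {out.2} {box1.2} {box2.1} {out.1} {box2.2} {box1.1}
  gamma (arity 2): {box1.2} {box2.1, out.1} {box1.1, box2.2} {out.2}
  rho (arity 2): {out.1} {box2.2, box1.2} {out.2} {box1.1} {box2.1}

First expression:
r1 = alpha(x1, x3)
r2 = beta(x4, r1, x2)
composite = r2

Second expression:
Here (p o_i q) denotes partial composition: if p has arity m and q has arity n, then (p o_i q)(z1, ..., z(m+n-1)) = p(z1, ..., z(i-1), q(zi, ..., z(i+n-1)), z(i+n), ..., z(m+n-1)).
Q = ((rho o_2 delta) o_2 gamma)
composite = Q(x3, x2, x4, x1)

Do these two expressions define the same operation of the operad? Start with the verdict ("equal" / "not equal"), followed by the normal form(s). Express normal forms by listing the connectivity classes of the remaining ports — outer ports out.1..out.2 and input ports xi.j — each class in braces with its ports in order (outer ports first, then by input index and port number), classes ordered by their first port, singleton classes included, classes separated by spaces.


not equal: they reduce to {out.1} {out.2, x2.2} {x1.1} {x1.2, x3.1} {x2.1} {x3.2} {x4.1, x4.2} and {out.1} {out.2} {x1.1} {x1.2} {x2.1, x4.2} {x2.2} {x3.1} {x3.2} {x4.1}

Reducing the first expression gives {out.1} {out.2, x2.2} {x1.1} {x1.2, x3.1} {x2.1} {x3.2} {x4.1, x4.2}
Reducing the second expression gives {out.1} {out.2} {x1.1} {x1.2} {x2.1, x4.2} {x2.2} {x3.1} {x3.2} {x4.1}
The normal forms differ: not equal.


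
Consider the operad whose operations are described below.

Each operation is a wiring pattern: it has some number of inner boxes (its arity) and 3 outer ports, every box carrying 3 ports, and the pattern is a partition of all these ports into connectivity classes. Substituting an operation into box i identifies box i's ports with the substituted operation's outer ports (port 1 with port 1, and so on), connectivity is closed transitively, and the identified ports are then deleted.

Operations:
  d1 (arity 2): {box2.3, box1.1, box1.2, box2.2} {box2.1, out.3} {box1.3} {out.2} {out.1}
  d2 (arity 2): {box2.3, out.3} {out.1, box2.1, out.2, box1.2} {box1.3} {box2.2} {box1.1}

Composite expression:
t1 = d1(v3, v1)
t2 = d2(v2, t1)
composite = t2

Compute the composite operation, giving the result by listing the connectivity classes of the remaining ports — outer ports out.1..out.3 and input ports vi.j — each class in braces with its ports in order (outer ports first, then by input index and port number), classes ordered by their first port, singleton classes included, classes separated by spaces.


{out.1, out.2, v2.2} {out.3, v1.1} {v1.2, v1.3, v3.1, v3.2} {v2.1} {v2.3} {v3.3}

Two ports join when wires chain via d2-identified ports.
after d1, the pattern on (v3, v1) reads {out.1} {out.2} {out.3, v1.1} {v1.2, v1.3, v3.1, v3.2} {v3.3} (out.j = its outer ports)
after d2, the pattern on (v2, v3, v1) reads {out.1, out.2, v2.2} {out.3, v1.1} {v1.2, v1.3, v3.1, v3.2} {v2.1} {v2.3} {v3.3} (out.j = its outer ports)


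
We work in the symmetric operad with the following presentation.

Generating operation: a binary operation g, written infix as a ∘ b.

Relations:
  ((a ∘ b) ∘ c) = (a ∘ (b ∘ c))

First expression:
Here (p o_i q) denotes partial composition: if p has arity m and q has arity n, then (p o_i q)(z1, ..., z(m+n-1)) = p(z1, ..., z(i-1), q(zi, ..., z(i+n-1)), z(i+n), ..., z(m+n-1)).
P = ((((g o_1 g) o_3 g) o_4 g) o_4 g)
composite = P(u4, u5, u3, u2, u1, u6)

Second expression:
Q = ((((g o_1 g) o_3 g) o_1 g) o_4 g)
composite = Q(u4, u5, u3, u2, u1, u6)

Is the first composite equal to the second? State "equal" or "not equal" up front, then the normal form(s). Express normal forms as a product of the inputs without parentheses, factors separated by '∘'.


In normal form, the first expression is u4 ∘ u5 ∘ u3 ∘ u2 ∘ u1 ∘ u6
In normal form, the second expression is u4 ∘ u5 ∘ u3 ∘ u2 ∘ u1 ∘ u6
The forms coincide; equal.

equal; both compose to u4 ∘ u5 ∘ u3 ∘ u2 ∘ u1 ∘ u6


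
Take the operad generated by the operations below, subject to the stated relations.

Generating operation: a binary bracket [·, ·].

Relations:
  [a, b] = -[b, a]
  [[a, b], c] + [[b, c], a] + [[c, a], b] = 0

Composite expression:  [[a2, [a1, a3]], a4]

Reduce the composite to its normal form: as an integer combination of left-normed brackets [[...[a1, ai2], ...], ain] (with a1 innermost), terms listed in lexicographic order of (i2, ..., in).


-[[[a1, a3], a2], a4]

Skip Jacobi rewriting: expand, keep a1-initial words, read off terms.
Composite bracket: [[a2, [a1, a3]], a4]
Each bracket splits as ab - ba, giving 8 signed words (2^3 = 8).
Collect the words opening with a1:
  sign of a1a3a2a4 is -1, so it contributes -[[[a1, a3], a2], a4]


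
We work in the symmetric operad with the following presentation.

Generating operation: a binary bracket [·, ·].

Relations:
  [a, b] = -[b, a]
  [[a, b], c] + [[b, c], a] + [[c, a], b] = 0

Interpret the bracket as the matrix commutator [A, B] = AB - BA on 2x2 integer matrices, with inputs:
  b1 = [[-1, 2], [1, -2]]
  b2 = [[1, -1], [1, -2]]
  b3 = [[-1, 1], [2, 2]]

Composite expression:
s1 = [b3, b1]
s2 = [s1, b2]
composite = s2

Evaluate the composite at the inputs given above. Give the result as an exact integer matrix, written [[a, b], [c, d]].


[[-2, 27], [21, 2]]

[b3, b1] = [[-3, -7], [5, 3]]
[[b3, b1], b2] = [[-2, 27], [21, 2]]


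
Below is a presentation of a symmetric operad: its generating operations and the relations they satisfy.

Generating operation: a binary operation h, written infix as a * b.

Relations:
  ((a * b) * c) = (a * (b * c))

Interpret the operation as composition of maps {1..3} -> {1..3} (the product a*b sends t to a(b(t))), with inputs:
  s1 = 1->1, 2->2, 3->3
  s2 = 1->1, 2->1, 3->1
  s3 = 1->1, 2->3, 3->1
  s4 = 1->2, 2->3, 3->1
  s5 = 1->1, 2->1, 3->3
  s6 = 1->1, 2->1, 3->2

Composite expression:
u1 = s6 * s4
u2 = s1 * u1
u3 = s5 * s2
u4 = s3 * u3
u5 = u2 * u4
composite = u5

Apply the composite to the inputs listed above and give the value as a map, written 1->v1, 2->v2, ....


1->1, 2->1, 3->1

(s6 * s4) = 1->1, 2->2, 3->1
(s1 * (s6 * s4)) = 1->1, 2->2, 3->1
(s5 * s2) = 1->1, 2->1, 3->1
(s3 * (s5 * s2)) = 1->1, 2->1, 3->1
((s1 * (s6 * s4)) * (s3 * (s5 * s2))) = 1->1, 2->1, 3->1


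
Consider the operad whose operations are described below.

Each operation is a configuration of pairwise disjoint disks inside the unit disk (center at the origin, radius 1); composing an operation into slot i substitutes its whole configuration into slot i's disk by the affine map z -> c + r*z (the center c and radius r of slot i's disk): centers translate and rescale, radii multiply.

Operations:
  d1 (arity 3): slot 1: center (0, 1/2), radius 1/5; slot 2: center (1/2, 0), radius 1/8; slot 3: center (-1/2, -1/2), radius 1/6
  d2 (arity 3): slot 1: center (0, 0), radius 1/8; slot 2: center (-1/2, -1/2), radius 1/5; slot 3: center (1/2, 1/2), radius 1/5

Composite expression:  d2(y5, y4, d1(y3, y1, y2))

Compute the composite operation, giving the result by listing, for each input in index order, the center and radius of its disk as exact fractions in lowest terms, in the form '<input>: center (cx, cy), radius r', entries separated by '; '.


Only the slot chain above each y matters under d2; compose those maps.
for y5, the 1-step affine chain lands on center (0, 0), radius 1/8
for y4, the 1-step affine chain lands on center (-1/2, -1/2), radius 1/5
for y3, the 2-step affine chain lands on center (1/2, 3/5), radius 1/25
for y1, the 2-step affine chain lands on center (3/5, 1/2), radius 1/40
for y2, the 2-step affine chain lands on center (2/5, 2/5), radius 1/30

y1: center (3/5, 1/2), radius 1/40; y2: center (2/5, 2/5), radius 1/30; y3: center (1/2, 3/5), radius 1/25; y4: center (-1/2, -1/2), radius 1/5; y5: center (0, 0), radius 1/8


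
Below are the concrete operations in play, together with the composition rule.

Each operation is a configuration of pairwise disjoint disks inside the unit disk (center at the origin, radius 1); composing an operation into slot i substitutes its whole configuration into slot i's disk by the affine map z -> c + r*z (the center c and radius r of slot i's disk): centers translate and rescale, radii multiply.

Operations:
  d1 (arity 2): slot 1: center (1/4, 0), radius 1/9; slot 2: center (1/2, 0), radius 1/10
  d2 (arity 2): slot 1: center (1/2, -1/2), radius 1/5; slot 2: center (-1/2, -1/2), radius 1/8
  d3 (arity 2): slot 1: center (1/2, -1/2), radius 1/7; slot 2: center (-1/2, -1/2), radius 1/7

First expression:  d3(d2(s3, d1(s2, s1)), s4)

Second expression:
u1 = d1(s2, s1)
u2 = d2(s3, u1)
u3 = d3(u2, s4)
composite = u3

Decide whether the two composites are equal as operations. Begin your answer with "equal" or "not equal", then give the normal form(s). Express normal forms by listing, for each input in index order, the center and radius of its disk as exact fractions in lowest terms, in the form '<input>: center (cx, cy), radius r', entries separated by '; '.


equal; the common form is s1: center (7/16, -4/7), radius 1/560; s2: center (97/224, -4/7), radius 1/504; s3: center (4/7, -4/7), radius 1/35; s4: center (-1/2, -1/2), radius 1/7

The first composite normalizes to s1: center (7/16, -4/7), radius 1/560; s2: center (97/224, -4/7), radius 1/504; s3: center (4/7, -4/7), radius 1/35; s4: center (-1/2, -1/2), radius 1/7
The second composite normalizes to s1: center (7/16, -4/7), radius 1/560; s2: center (97/224, -4/7), radius 1/504; s3: center (4/7, -4/7), radius 1/35; s4: center (-1/2, -1/2), radius 1/7
The normal forms match — equal.


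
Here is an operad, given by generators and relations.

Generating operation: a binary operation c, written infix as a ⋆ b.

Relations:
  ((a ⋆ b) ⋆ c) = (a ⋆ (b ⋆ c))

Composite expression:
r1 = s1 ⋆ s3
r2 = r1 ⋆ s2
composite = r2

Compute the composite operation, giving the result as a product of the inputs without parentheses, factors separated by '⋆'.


Under associativity of c, the answer is the s's in reading order.
(s1 ⋆ s3) spells out as s1 ⋆ s3
((s1 ⋆ s3) ⋆ s2) spells out as s1 ⋆ s3 ⋆ s2

s1 ⋆ s3 ⋆ s2


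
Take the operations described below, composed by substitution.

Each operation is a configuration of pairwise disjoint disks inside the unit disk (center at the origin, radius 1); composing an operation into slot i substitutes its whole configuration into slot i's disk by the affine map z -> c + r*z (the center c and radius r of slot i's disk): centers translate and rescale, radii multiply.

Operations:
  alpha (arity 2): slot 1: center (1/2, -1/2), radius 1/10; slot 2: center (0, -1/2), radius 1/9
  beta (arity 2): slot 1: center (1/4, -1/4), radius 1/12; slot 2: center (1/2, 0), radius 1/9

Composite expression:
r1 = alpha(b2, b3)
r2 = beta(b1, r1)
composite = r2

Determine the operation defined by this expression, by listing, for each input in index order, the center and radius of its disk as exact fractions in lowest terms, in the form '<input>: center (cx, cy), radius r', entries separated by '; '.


Affine substitution under beta: radii multiply and b-centers shift.
b1: after 1 affine step, its disk has center (1/4, -1/4), radius 1/12
b2: after 2 affine steps, its disk has center (5/9, -1/18), radius 1/90
b3: after 2 affine steps, its disk has center (1/2, -1/18), radius 1/81

b1: center (1/4, -1/4), radius 1/12; b2: center (5/9, -1/18), radius 1/90; b3: center (1/2, -1/18), radius 1/81


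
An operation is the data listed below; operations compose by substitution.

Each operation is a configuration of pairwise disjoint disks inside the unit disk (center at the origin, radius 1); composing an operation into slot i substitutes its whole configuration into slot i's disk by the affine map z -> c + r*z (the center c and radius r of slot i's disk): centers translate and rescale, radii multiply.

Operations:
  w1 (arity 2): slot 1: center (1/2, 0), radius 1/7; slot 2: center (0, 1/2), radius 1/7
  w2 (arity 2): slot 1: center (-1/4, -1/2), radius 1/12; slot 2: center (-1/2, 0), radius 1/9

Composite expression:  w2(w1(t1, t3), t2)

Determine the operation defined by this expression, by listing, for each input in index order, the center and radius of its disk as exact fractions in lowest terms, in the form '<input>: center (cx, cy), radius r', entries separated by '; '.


t1: center (-5/24, -1/2), radius 1/84; t2: center (-1/2, 0), radius 1/9; t3: center (-1/4, -11/24), radius 1/84

Only the slot chain above each t matters under w2; compose those maps.
tracing t1 down its 2-map path: center (-5/24, -1/2), radius 1/84
tracing t3 down its 2-map path: center (-1/4, -11/24), radius 1/84
tracing t2 down its 1-map path: center (-1/2, 0), radius 1/9


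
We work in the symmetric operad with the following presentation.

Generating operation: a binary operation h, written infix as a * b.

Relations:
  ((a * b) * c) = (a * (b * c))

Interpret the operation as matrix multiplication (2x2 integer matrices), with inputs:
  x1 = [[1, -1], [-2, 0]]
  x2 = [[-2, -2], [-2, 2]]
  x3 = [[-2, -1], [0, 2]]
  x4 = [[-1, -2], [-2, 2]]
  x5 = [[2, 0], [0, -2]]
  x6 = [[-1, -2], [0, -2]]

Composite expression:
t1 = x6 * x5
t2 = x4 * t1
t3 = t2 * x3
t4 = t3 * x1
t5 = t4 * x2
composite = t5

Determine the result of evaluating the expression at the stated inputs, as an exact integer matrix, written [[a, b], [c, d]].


(x6 * x5) = [[-2, 4], [0, 4]]
(x4 * (x6 * x5)) = [[2, -12], [4, 0]]
((x4 * (x6 * x5)) * x3) = [[-4, -26], [-8, -4]]
(((x4 * (x6 * x5)) * x3) * x1) = [[48, 4], [0, 8]]
((((x4 * (x6 * x5)) * x3) * x1) * x2) = [[-104, -88], [-16, 16]]

[[-104, -88], [-16, 16]]


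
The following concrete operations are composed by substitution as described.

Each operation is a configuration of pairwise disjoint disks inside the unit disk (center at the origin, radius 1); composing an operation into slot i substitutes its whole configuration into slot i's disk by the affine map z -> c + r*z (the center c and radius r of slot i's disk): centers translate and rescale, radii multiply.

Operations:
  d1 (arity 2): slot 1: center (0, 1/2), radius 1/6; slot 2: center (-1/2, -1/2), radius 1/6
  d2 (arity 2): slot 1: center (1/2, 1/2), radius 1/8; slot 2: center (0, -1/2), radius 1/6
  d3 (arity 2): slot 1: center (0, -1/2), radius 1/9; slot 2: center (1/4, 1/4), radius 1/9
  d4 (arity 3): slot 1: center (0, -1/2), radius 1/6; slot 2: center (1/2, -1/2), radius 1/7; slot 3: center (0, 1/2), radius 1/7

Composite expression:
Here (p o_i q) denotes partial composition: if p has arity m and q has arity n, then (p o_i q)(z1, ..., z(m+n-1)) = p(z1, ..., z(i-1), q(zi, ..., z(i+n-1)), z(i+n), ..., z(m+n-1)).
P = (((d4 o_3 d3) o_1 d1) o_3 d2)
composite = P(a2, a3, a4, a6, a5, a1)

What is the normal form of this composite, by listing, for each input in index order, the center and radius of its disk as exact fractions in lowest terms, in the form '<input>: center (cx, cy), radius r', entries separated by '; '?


Affine substitution under d4: radii multiply and a-centers shift.
tracing a2 down its 2-map path: center (0, -5/12), radius 1/36
tracing a3 down its 2-map path: center (-1/12, -7/12), radius 1/36
tracing a4 down its 2-map path: center (4/7, -3/7), radius 1/56
tracing a6 down its 2-map path: center (1/2, -4/7), radius 1/42
tracing a5 down its 2-map path: center (0, 3/7), radius 1/63
tracing a1 down its 2-map path: center (1/28, 15/28), radius 1/63

a1: center (1/28, 15/28), radius 1/63; a2: center (0, -5/12), radius 1/36; a3: center (-1/12, -7/12), radius 1/36; a4: center (4/7, -3/7), radius 1/56; a5: center (0, 3/7), radius 1/63; a6: center (1/2, -4/7), radius 1/42


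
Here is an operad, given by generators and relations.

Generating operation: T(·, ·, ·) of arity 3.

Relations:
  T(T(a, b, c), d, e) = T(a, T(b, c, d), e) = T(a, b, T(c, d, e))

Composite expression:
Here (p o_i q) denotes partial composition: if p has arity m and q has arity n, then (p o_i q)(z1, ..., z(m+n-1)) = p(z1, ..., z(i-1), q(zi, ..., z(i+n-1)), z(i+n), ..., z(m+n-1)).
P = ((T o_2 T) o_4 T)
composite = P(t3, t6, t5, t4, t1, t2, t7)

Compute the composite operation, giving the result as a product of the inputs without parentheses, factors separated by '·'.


t3 · t6 · t5 · t4 · t1 · t2 · t7

Key point: T is associative — brackets drop, the t-order remains.
T(t4, t1, t2) linearizes to t4 · t1 · t2
T(t6, t5, T(t4, t1, t2)) linearizes to t6 · t5 · t4 · t1 · t2
T(t3, T(t6, t5, T(t4, t1, t2)), t7) linearizes to t3 · t6 · t5 · t4 · t1 · t2 · t7


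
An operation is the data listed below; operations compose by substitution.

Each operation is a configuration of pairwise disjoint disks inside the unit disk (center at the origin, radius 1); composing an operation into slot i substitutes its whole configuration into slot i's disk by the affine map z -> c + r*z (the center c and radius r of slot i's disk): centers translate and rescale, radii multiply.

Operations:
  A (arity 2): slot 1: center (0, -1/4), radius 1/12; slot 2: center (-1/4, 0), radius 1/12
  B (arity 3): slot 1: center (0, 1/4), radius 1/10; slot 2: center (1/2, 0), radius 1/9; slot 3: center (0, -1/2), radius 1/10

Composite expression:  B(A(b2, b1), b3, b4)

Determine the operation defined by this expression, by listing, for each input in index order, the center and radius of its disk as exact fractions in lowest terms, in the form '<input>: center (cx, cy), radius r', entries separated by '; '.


b1: center (-1/40, 1/4), radius 1/120; b2: center (0, 9/40), radius 1/120; b3: center (1/2, 0), radius 1/9; b4: center (0, -1/2), radius 1/10

Only the slot chain above each b matters under B; compose those maps.
b2 passes through 2 substitutions, ending at center (0, 9/40), radius 1/120
b1 passes through 2 substitutions, ending at center (-1/40, 1/4), radius 1/120
b3 passes through 1 substitution, ending at center (1/2, 0), radius 1/9
b4 passes through 1 substitution, ending at center (0, -1/2), radius 1/10


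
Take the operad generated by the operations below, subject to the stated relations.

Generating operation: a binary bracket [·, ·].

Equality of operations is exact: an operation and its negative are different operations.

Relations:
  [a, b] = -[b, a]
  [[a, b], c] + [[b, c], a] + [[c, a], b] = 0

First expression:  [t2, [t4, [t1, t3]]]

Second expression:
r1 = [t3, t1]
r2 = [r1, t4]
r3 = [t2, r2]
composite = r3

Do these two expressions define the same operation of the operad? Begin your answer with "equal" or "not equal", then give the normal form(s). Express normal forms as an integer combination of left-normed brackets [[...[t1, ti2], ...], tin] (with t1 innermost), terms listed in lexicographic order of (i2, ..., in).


equal: each reduces to [[[t1, t3], t4], t2]

In normal form, the first expression is [[[t1, t3], t4], t2]
In normal form, the second expression is [[[t1, t3], t4], t2]
The normal forms match — equal.


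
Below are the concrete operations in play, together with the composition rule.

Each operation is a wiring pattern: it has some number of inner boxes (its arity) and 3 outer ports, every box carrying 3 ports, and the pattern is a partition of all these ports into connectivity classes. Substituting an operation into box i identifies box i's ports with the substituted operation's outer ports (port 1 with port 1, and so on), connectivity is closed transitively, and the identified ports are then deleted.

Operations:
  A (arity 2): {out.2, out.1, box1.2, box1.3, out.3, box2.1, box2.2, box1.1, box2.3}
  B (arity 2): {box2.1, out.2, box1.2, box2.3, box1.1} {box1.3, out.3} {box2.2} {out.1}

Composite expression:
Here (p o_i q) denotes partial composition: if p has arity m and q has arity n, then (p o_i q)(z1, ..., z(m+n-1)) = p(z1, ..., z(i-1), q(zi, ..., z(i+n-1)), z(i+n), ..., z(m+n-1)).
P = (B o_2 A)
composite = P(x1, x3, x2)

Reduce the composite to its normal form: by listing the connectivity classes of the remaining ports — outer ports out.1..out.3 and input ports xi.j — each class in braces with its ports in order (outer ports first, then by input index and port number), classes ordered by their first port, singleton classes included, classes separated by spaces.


{out.1} {out.2, x1.1, x1.2, x2.1, x2.2, x2.3, x3.1, x3.2, x3.3} {out.3, x1.3}

Substituting into B glues patterns; closure does the rest.
through A, on inputs (x3, x2): {out.1, out.2, out.3, x2.1, x2.2, x2.3, x3.1, x3.2, x3.3} (out.j = stage outer ports)
through B, on inputs (x1, x3, x2): {out.1} {out.2, x1.1, x1.2, x2.1, x2.2, x2.3, x3.1, x3.2, x3.3} {out.3, x1.3} (out.j = stage outer ports)


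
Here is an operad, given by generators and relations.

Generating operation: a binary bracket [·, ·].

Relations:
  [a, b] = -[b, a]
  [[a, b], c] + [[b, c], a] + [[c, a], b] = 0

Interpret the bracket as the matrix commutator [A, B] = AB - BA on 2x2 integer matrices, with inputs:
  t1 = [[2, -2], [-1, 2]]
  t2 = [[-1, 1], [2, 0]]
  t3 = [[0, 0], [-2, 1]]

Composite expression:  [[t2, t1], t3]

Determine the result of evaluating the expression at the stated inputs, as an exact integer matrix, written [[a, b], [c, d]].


[[-4, 2], [13, 4]]

[t2, t1] = [[3, 2], [-1, -3]]
[[t2, t1], t3] = [[-4, 2], [13, 4]]


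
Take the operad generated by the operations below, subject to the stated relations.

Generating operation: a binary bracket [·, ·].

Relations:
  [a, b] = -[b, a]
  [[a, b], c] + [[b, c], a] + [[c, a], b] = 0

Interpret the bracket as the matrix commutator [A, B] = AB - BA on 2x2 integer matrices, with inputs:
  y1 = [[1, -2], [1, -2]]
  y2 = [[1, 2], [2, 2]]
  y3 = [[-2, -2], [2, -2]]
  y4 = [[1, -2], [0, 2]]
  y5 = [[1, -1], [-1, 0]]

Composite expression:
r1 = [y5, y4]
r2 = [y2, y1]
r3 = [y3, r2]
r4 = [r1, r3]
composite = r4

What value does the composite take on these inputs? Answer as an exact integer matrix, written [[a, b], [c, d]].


[y5, y4] = [[-2, -3], [1, 2]]
[y2, y1] = [[6, -4], [7, -6]]
[y3, [y2, y1]] = [[-6, 24], [24, 6]]
[[y5, y4], [y3, [y2, y1]]] = [[-96, -132], [84, 96]]

[[-96, -132], [84, 96]]


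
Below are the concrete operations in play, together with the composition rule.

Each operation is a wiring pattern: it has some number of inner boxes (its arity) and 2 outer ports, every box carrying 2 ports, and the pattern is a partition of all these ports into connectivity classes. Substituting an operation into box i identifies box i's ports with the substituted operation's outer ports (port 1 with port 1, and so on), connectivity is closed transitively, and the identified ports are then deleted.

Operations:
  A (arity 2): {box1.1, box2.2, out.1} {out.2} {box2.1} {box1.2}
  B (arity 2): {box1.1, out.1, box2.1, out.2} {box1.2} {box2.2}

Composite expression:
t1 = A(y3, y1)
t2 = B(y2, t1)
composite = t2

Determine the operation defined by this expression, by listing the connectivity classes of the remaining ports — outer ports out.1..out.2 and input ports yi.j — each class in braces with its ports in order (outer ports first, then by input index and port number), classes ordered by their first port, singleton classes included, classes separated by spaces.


{out.1, out.2, y1.2, y2.1, y3.1} {y1.1} {y2.2} {y3.2}


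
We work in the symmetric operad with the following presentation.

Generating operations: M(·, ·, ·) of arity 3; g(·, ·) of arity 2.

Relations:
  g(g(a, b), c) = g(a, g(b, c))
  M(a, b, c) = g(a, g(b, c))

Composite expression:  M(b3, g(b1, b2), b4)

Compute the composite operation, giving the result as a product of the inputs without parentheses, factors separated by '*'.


b3 * b1 * b2 * b4

Under associativity of M, the answer is the b's in reading order.
g(b1, b2) linearizes to b1 * b2
M(b3, g(b1, b2), b4) linearizes to b3 * b1 * b2 * b4


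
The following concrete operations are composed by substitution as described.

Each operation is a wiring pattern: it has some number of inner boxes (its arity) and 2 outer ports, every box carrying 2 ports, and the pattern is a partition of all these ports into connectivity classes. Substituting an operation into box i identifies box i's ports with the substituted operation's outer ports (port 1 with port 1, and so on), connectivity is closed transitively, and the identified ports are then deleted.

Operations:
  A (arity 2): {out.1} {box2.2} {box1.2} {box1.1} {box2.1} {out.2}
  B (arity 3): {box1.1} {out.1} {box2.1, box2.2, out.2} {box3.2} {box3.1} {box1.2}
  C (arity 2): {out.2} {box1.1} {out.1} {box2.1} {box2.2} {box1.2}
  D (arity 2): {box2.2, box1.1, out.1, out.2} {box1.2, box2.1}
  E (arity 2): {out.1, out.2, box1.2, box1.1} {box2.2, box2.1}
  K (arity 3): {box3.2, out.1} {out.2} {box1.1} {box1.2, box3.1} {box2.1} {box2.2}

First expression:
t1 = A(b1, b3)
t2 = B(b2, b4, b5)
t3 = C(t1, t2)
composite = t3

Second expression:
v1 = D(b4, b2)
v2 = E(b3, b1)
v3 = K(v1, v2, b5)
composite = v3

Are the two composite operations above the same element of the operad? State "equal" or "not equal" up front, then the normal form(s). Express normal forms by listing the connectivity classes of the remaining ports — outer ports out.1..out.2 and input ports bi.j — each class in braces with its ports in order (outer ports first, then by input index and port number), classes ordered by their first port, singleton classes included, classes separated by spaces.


not equal — first {out.1} {out.2} {b1.1} {b1.2} {b2.1} {b2.2} {b3.1} {b3.2} {b4.1, b4.2} {b5.1} {b5.2}, second {out.1, b5.2} {out.2} {b1.1, b1.2} {b2.1, b4.2} {b2.2, b4.1, b5.1} {b3.1, b3.2}


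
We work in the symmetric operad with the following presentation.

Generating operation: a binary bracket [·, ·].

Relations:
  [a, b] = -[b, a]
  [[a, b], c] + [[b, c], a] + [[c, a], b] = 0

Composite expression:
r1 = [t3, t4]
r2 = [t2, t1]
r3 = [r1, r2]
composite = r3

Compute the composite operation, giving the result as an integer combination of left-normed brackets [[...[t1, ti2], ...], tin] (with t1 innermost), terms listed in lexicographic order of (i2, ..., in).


[[[t1, t2], t3], t4] - [[[t1, t2], t4], t3]

A multilinear Lie element is pinned by t1-initial words (t1 innermost).
Composite bracket: [[t3, t4], [t2, t1]]
Full expansion: 8 signed words from ab - ba (2^3 = 8).
Collect the words opening with t1:
  word t1t2t3t4 has sign +1, contributing +[[[t1, t2], t3], t4]
  word t1t2t4t3 has sign -1, contributing -[[[t1, t2], t4], t3]


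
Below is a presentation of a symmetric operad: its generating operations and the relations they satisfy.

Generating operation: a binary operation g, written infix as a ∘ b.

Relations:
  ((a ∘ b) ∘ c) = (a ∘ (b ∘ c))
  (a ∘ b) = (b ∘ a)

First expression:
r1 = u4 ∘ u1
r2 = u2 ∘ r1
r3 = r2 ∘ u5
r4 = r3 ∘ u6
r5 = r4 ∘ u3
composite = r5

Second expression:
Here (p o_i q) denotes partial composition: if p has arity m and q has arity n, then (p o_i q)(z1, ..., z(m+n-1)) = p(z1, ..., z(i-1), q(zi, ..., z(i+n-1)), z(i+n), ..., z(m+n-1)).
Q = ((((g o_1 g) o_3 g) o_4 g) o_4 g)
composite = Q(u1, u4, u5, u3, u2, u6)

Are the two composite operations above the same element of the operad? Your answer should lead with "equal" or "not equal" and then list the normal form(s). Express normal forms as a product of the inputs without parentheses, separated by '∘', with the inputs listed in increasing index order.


The first expression, normalized: u1 ∘ u2 ∘ u3 ∘ u4 ∘ u5 ∘ u6
The second expression, normalized: u1 ∘ u2 ∘ u3 ∘ u4 ∘ u5 ∘ u6
The normal forms match — equal.

equal — both sides give u1 ∘ u2 ∘ u3 ∘ u4 ∘ u5 ∘ u6
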